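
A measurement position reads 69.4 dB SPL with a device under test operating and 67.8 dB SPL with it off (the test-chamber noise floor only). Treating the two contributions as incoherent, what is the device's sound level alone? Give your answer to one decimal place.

Remove the background by subtracting linear intensities:
L_src = 10·log₁₀(10^(69.4/10) − 10^(67.8/10)) = 10·log₁₀(2684000) = 64.3 dB SPL.

64.3 dB SPL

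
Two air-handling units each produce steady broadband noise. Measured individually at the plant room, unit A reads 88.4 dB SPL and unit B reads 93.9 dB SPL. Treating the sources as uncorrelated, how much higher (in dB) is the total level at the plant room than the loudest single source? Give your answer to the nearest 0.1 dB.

Add the sources as powers (linear), then convert back to dB:
L_total = 10·log₁₀(10^(88.4/10) + 10^(93.9/10)) = 94.98 dB SPL.
Excess over the loudest (93.9 dB): 94.98 − 93.9 = 1.1 dB.

1.1 dB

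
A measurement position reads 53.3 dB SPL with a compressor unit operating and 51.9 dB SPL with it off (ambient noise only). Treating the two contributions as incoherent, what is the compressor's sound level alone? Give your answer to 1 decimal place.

47.7 dB SPL

Remove the background by subtracting linear intensities:
L_src = 10·log₁₀(10^(53.3/10) − 10^(51.9/10)) = 10·log₁₀(58910) = 47.7 dB SPL.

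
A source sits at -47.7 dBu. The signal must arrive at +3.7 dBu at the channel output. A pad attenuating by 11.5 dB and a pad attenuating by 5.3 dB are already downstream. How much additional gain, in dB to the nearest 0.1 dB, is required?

The required make-up gain is the shortfall in the dB sum.
G = +3.7 − (-47.7) + 11.5 + 5.3 = 68.2 dB.

68.2 dB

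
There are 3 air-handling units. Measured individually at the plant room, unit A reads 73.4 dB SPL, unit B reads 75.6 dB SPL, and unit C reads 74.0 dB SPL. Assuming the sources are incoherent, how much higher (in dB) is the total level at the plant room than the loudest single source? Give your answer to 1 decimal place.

Add the sources as powers (linear), then convert back to dB:
L_total = 10·log₁₀(10^(73.4/10) + 10^(75.6/10) + 10^(74.0/10)) = 79.21 dB SPL.
Excess over the loudest (75.6 dB): 79.21 − 75.6 = 3.6 dB.

3.6 dB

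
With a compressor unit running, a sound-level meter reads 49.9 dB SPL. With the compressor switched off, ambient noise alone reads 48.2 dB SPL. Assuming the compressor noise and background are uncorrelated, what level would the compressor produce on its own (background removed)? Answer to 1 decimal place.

45.0 dB SPL

Background correction is a power subtraction:
L_src = 10·log₁₀(10^(49.9/10) − 10^(48.2/10)) = 10·log₁₀(31650) = 45.0 dB SPL.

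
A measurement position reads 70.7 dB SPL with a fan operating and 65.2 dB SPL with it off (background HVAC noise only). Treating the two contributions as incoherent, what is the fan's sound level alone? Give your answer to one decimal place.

69.3 dB SPL

Remove the background by subtracting linear intensities:
L_src = 10·log₁₀(10^(70.7/10) − 10^(65.2/10)) = 10·log₁₀(8438000) = 69.3 dB SPL.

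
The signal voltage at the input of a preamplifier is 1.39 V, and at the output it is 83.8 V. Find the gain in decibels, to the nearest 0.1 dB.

35.6 dB

Voltage is an amplitude quantity, so gain = 20·log₁₀(V_out/V_in).
20·log₁₀(83.8/1.39) = 20·log₁₀(60.29) = 35.6 dB.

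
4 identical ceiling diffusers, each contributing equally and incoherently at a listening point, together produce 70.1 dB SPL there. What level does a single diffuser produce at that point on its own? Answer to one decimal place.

4 equal incoherent sources add 10·log₁₀(4) = 6.02 dB over one source.
L_one = 70.1 − 6.02 = 64.1 dB SPL.

64.1 dB SPL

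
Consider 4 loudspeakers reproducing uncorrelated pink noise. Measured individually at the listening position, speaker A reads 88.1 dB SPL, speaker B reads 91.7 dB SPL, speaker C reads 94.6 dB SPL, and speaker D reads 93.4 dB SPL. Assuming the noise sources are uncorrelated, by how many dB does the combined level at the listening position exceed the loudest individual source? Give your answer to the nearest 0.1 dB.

Uncorrelated sources add in intensity (power), not in dB.
L_total = 10·log₁₀(10^(88.1/10) + 10^(91.7/10) + 10^(94.6/10) + 10^(93.4/10)) = 98.57 dB SPL.
Excess over the loudest (94.6 dB): 98.57 − 94.6 = 4.0 dB.

4.0 dB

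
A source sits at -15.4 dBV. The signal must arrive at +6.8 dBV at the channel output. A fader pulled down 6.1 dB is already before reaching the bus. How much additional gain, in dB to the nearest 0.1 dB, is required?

28.3 dB

The required make-up gain is the shortfall in the dB sum.
G = +6.8 − (-15.4) + 6.1 = 28.3 dB.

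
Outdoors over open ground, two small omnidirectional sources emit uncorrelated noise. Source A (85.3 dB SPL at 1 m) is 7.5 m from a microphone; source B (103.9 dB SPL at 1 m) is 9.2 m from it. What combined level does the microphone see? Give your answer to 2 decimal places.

84.71 dB SPL

At the listener: L_A = 85.3 − 20·log₁₀(7.5) = 67.799 dB; L_B = 103.9 − 20·log₁₀(9.2) = 84.624 dB.
Combined: 10·log₁₀(10^(67.799/10)+10^(84.624/10)) = 84.71 dB SPL.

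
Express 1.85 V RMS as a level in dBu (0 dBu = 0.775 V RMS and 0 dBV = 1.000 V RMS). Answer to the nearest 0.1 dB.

dBu = 20·log₁₀(V / 0.775 V).
20·log₁₀(1.85/0.775) = +7.6 dBu.

+7.6 dBu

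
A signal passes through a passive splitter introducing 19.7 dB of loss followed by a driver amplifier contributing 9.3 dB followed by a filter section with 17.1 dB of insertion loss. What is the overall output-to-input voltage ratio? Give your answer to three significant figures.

Net gain = (−19.7) + 9.3 + (−17.1) = -27.5 dB.
Voltage ratio = 10^(-27.5/20) = 0.0422.

0.0422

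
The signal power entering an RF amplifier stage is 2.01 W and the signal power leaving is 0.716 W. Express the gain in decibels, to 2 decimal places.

For a power ratio, dB = 10·log₁₀(P₂/P₁).
10·log₁₀(0.716/2.01) = 10·log₁₀(0.3562) = -4.48 dB.

-4.48 dB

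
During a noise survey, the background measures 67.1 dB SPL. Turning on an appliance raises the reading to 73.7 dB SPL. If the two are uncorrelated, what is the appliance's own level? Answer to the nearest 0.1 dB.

Remove the background by subtracting linear intensities:
L_src = 10·log₁₀(10^(73.7/10) − 10^(67.1/10)) = 10·log₁₀(18310000) = 72.6 dB SPL.

72.6 dB SPL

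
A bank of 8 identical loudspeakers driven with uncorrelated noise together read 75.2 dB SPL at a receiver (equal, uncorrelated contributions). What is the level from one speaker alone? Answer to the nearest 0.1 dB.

8 equal incoherent sources add 10·log₁₀(8) = 9.03 dB over one source.
L_one = 75.2 − 9.03 = 66.2 dB SPL.

66.2 dB SPL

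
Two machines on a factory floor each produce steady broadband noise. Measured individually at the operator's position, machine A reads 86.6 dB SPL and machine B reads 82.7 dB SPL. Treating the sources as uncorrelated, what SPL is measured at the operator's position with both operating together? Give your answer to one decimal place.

88.1 dB SPL

Incoherent sources sum as intensities:
L_total = 10·log₁₀(10^(86.6/10) + 10^(82.7/10)) = 10·log₁₀(643300000) = 88.1 dB SPL.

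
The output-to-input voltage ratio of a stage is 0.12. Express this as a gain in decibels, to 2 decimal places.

-18.42 dB

For a voltage ratio, dB = 20·log₁₀(V₂/V₁).
20·log₁₀(0.12) = -18.42 dB.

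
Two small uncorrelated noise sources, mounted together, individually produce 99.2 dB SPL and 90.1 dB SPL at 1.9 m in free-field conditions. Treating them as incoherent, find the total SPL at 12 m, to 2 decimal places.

Combined at 1.9 m: 10·log₁₀(10^(99.2/10)+10^(90.1/10)) = 99.704 dB SPL.
Then apply −20·log₁₀(12/1.9) = -16.009 dB → 83.70 dB SPL.

83.70 dB SPL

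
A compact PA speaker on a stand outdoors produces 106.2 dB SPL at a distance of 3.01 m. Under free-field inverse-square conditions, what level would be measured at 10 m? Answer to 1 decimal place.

95.8 dB SPL

Free-field point source: level drops by 20·log₁₀ of the distance ratio.
ΔL = −20·log₁₀(10/3.01) = -10.43 dB, so L₂ = 106.2 + (-10.43) = 95.8 dB SPL.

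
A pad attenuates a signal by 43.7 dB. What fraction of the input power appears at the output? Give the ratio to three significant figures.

Power ratio = 10^(dB/10).
10^(-43.7/10) = 10^(-4.370) = 0.0000427.

0.0000427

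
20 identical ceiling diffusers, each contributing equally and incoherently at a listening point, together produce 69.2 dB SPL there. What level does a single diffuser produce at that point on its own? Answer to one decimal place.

56.2 dB SPL

20 equal incoherent sources add 10·log₁₀(20) = 13.01 dB over one source.
L_one = 69.2 − 13.01 = 56.2 dB SPL.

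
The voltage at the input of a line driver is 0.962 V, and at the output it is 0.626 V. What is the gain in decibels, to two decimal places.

For a voltage ratio, dB = 20·log₁₀(V₂/V₁).
20·log₁₀(0.626/0.962) = 20·log₁₀(0.6507) = -3.73 dB.

-3.73 dB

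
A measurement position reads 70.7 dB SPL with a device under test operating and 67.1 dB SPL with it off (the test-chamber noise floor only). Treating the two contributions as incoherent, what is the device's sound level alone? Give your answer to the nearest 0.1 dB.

Subtract intensities: L_src = 10·log₁₀(10^(L_total/10) − 10^(L_bg/10)).
L_src = 10·log₁₀(10^(70.7/10) − 10^(67.1/10)) = 10·log₁₀(6620000) = 68.2 dB SPL.

68.2 dB SPL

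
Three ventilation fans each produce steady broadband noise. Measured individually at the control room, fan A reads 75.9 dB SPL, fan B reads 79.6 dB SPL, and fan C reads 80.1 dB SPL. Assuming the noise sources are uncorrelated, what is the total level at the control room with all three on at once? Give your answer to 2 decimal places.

83.66 dB SPL

Add the sources as powers (linear), then convert back to dB:
L_total = 10·log₁₀(10^(75.9/10) + 10^(79.6/10) + 10^(80.1/10)) = 10·log₁₀(232400000) = 83.66 dB SPL.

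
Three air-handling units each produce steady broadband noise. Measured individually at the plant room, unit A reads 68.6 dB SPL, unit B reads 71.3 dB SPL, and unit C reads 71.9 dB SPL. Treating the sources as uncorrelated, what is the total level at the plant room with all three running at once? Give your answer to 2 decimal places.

75.59 dB SPL

Add the sources as powers (linear), then convert back to dB:
L_total = 10·log₁₀(10^(68.6/10) + 10^(71.3/10) + 10^(71.9/10)) = 10·log₁₀(36220000) = 75.59 dB SPL.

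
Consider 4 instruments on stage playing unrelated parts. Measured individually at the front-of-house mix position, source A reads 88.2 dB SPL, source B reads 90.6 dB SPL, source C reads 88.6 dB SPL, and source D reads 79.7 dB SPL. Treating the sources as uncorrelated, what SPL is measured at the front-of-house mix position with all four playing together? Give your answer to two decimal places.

Incoherent sources sum as intensities:
L_total = 10·log₁₀(10^(88.2/10) + 10^(90.6/10) + 10^(88.6/10) + 10^(79.7/10)) = 10·log₁₀(2627000000) = 94.19 dB SPL.

94.19 dB SPL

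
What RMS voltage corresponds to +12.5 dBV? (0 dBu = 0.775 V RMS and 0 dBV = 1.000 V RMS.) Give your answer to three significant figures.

V = 1.000 V × 10^(+12.5/20).
= 1.000 × 4.217 = 4.22 V.

4.22 V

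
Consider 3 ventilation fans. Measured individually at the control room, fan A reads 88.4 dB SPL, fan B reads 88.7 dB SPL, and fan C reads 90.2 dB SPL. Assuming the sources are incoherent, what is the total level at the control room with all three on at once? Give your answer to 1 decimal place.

93.9 dB SPL

Add the sources as powers (linear), then convert back to dB:
L_total = 10·log₁₀(10^(88.4/10) + 10^(88.7/10) + 10^(90.2/10)) = 10·log₁₀(2480000000) = 93.9 dB SPL.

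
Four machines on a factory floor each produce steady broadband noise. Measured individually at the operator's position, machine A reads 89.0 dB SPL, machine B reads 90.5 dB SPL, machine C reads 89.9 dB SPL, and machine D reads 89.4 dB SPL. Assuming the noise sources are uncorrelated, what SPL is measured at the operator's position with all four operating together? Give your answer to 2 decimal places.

95.76 dB SPL

Add the sources as powers (linear), then convert back to dB:
L_total = 10·log₁₀(10^(89.0/10) + 10^(90.5/10) + 10^(89.9/10) + 10^(89.4/10)) = 10·log₁₀(3765000000) = 95.76 dB SPL.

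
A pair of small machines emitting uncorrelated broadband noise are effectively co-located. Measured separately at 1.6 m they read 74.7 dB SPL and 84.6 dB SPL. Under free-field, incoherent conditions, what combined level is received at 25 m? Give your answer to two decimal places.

Combined at 1.6 m: 10·log₁₀(10^(74.7/10)+10^(84.6/10)) = 85.023 dB SPL.
Then apply −20·log₁₀(25/1.6) = -23.876 dB → 61.15 dB SPL.

61.15 dB SPL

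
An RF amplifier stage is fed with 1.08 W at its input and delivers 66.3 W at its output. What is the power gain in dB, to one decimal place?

17.9 dB

Power ratio → dB uses the 10·log₁₀ form:
10·log₁₀(66.3/1.08) = 10·log₁₀(61.39) = 17.9 dB.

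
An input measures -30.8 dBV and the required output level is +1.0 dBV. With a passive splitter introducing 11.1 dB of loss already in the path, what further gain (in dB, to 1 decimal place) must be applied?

The required make-up gain is the shortfall in the dB sum.
G = +1.0 − (-30.8) + 11.1 = 42.9 dB.

42.9 dB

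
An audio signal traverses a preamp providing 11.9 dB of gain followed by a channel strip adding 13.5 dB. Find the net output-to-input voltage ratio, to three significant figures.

Net gain = 11.9 + 13.5 = 25.4 dB.
Voltage ratio = 10^(25.4/20) = 18.6.

18.6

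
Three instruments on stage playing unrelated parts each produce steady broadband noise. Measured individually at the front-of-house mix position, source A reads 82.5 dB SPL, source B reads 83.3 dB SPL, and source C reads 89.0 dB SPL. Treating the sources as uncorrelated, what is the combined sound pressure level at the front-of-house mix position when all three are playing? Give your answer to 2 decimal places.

Uncorrelated sources add in intensity (power), not in dB.
L_total = 10·log₁₀(10^(82.5/10) + 10^(83.3/10) + 10^(89.0/10)) = 10·log₁₀(1186000000) = 90.74 dB SPL.

90.74 dB SPL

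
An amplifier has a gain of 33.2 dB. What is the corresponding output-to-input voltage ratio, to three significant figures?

Voltage ratio = 10^(dB/20).
10^(33.2/20) = 10^(1.660) = 45.7.

45.7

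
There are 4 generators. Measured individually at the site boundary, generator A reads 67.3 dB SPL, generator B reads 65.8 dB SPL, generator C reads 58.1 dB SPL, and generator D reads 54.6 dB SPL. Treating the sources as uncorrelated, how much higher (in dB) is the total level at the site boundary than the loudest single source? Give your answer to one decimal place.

Uncorrelated sources add in intensity (power), not in dB.
L_total = 10·log₁₀(10^(67.3/10) + 10^(65.8/10) + 10^(58.1/10) + 10^(54.6/10)) = 70.05 dB SPL.
Excess over the loudest (67.3 dB): 70.05 − 67.3 = 2.7 dB.

2.7 dB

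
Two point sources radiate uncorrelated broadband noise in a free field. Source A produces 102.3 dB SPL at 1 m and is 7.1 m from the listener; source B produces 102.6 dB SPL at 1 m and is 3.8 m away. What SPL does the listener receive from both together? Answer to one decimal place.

At the listener: L_A = 102.3 − 20·log₁₀(7.1) = 85.27 dB; L_B = 102.6 − 20·log₁₀(3.8) = 91.00 dB.
Combined: 10·log₁₀(10^(85.27/10)+10^(91.00/10)) = 92.0 dB SPL.

92.0 dB SPL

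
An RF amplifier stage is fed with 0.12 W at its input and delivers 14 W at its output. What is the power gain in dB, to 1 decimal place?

Power ratio → dB uses the 10·log₁₀ form:
10·log₁₀(14/0.12) = 10·log₁₀(116.7) = 20.7 dB.

20.7 dB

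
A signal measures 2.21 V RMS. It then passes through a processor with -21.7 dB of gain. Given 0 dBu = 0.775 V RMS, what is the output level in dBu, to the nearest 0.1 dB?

-12.6 dBu

Input level: 20·log₁₀(2.21/0.775) = 9.10 dBu.
Output: 9.10 − 21.7 = -12.6 dBu.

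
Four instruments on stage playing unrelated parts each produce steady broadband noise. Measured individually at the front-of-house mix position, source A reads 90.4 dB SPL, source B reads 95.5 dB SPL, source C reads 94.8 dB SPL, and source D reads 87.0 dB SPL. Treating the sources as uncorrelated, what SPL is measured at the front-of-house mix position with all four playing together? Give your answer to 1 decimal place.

99.1 dB SPL

Incoherent sources sum as intensities:
L_total = 10·log₁₀(10^(90.4/10) + 10^(95.5/10) + 10^(94.8/10) + 10^(87.0/10)) = 10·log₁₀(8166000000) = 99.1 dB SPL.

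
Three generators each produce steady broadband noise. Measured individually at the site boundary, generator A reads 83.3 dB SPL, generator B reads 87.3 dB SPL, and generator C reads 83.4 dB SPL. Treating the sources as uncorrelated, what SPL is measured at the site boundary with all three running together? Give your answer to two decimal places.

Incoherent sources sum as intensities:
L_total = 10·log₁₀(10^(83.3/10) + 10^(87.3/10) + 10^(83.4/10)) = 10·log₁₀(969600000) = 89.87 dB SPL.

89.87 dB SPL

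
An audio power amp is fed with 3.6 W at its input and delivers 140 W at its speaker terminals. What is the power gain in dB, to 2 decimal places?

Power is a power quantity, so gain = 10·log₁₀(P_out/P_in).
10·log₁₀(140/3.6) = 10·log₁₀(38.89) = 15.90 dB.

15.90 dB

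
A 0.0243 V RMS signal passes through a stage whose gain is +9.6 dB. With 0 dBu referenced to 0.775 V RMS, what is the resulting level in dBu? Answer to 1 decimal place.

-20.5 dBu

Input level: 20·log₁₀(0.0243/0.775) = -30.07 dBu.
Output: -30.07 + 9.6 = -20.5 dBu.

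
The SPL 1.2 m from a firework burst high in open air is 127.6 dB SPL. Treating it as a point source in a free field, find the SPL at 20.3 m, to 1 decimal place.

For a point source in a free field, ΔL = −20·log₁₀(d₂/d₁).
ΔL = −20·log₁₀(20.3/1.2) = -24.57 dB, so L₂ = 127.6 + (-24.57) = 103.0 dB SPL.

103.0 dB SPL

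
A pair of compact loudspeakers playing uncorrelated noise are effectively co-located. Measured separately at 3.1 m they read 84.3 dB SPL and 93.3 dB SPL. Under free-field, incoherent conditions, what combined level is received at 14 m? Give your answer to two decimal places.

Combined at 3.1 m: 10·log₁₀(10^(84.3/10)+10^(93.3/10)) = 93.815 dB SPL.
Then apply −20·log₁₀(14/3.1) = -13.095 dB → 80.72 dB SPL.

80.72 dB SPL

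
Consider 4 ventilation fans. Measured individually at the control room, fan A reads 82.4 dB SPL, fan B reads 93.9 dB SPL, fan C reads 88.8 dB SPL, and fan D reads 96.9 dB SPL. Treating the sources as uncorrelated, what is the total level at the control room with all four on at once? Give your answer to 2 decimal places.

Add the sources as powers (linear), then convert back to dB:
L_total = 10·log₁₀(10^(82.4/10) + 10^(93.9/10) + 10^(88.8/10) + 10^(96.9/10)) = 10·log₁₀(8285000000) = 99.18 dB SPL.

99.18 dB SPL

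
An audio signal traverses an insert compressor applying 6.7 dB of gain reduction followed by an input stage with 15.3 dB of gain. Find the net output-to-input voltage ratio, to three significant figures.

Net gain = (−6.7) + 15.3 = 8.6 dB.
Voltage ratio = 10^(8.6/20) = 2.69.

2.69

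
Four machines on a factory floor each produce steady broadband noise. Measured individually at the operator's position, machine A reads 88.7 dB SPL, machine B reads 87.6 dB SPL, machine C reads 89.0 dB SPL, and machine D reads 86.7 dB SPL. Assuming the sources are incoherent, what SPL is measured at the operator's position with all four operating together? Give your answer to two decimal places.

94.11 dB SPL

Add the sources as powers (linear), then convert back to dB:
L_total = 10·log₁₀(10^(88.7/10) + 10^(87.6/10) + 10^(89.0/10) + 10^(86.7/10)) = 10·log₁₀(2579000000) = 94.11 dB SPL.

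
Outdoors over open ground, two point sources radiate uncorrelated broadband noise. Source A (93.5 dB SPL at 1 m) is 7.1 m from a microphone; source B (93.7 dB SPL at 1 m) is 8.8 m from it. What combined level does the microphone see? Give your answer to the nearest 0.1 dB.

78.7 dB SPL

At the listener: L_A = 93.5 − 20·log₁₀(7.1) = 76.47 dB; L_B = 93.7 − 20·log₁₀(8.8) = 74.81 dB.
Combined: 10·log₁₀(10^(76.47/10)+10^(74.81/10)) = 78.7 dB SPL.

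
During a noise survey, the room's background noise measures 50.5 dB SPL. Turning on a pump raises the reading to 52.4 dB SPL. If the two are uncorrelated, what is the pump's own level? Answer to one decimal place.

47.9 dB SPL

Subtract intensities: L_src = 10·log₁₀(10^(L_total/10) − 10^(L_bg/10)).
L_src = 10·log₁₀(10^(52.4/10) − 10^(50.5/10)) = 10·log₁₀(61580) = 47.9 dB SPL.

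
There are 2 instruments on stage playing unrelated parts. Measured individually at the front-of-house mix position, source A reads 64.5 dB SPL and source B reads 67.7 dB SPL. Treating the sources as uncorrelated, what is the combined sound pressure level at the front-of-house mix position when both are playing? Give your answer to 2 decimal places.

69.40 dB SPL

Uncorrelated sources add in intensity (power), not in dB.
L_total = 10·log₁₀(10^(64.5/10) + 10^(67.7/10)) = 10·log₁₀(8707000) = 69.40 dB SPL.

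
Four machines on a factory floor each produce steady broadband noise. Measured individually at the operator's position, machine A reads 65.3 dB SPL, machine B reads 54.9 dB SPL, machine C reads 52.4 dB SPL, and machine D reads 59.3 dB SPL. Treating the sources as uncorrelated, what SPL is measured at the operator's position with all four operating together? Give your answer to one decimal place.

66.7 dB SPL

Uncorrelated sources add in intensity (power), not in dB.
L_total = 10·log₁₀(10^(65.3/10) + 10^(54.9/10) + 10^(52.4/10) + 10^(59.3/10)) = 10·log₁₀(4722000) = 66.7 dB SPL.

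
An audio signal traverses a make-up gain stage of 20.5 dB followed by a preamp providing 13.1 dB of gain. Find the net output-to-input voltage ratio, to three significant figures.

Net gain = 20.5 + 13.1 = 33.6 dB.
Voltage ratio = 10^(33.6/20) = 47.9.

47.9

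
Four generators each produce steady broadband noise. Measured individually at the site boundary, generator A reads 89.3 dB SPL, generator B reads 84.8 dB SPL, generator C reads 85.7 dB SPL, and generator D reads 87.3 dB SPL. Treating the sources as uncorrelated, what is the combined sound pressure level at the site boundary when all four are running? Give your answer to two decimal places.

Incoherent sources sum as intensities:
L_total = 10·log₁₀(10^(89.3/10) + 10^(84.8/10) + 10^(85.7/10) + 10^(87.3/10)) = 10·log₁₀(2062000000) = 93.14 dB SPL.

93.14 dB SPL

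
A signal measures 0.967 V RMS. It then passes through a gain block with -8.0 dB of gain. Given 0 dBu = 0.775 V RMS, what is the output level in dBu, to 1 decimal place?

-6.1 dBu

Input level: 20·log₁₀(0.967/0.775) = 1.92 dBu.
Output: 1.92 − 8.0 = -6.1 dBu.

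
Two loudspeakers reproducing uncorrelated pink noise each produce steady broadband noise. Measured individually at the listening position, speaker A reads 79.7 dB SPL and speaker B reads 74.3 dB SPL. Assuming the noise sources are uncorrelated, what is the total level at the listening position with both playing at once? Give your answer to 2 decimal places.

Incoherent sources sum as intensities:
L_total = 10·log₁₀(10^(79.7/10) + 10^(74.3/10)) = 10·log₁₀(120200000) = 80.80 dB SPL.

80.80 dB SPL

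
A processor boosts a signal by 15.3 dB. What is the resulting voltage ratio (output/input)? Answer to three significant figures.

Voltage ratio = 10^(dB/20).
10^(15.3/20) = 10^(0.7650) = 5.82.

5.82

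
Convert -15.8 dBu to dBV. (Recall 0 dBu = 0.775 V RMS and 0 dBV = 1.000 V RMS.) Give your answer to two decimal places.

-18.01 dBV

The offset between the scales is 20·log₁₀(0.775/1.000) = −2.214 dB.
So dBV = -15.8 − 2.214 = -18.01 dBV.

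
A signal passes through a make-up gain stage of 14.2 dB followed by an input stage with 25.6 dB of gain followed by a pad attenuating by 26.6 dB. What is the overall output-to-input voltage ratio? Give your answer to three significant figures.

4.57

Net gain = 14.2 + 25.6 + (−26.6) = 13.2 dB.
Voltage ratio = 10^(13.2/20) = 4.57.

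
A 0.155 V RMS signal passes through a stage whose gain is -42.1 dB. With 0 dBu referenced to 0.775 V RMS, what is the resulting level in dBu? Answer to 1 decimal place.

-56.1 dBu

Input level: 20·log₁₀(0.155/0.775) = -13.98 dBu.
Output: -13.98 − 42.1 = -56.1 dBu.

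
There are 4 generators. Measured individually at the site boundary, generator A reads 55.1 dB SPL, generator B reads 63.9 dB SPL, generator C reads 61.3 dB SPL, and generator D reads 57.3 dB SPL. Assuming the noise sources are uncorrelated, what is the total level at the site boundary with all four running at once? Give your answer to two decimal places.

66.69 dB SPL

Incoherent sources sum as intensities:
L_total = 10·log₁₀(10^(55.1/10) + 10^(63.9/10) + 10^(61.3/10) + 10^(57.3/10)) = 10·log₁₀(4664000) = 66.69 dB SPL.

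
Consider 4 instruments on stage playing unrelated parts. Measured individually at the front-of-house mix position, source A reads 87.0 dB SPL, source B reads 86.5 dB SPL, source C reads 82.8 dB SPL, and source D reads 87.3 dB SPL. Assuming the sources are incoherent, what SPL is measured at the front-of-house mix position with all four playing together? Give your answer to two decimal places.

92.24 dB SPL

Add the sources as powers (linear), then convert back to dB:
L_total = 10·log₁₀(10^(87.0/10) + 10^(86.5/10) + 10^(82.8/10) + 10^(87.3/10)) = 10·log₁₀(1675000000) = 92.24 dB SPL.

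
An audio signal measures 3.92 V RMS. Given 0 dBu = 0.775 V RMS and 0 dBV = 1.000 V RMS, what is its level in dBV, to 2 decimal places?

+11.87 dBV

dBV = 20·log₁₀(V / 1.000 V).
20·log₁₀(3.92/1.000) = +11.87 dBV.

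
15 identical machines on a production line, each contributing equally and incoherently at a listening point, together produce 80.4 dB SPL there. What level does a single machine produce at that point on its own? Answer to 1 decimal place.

68.6 dB SPL

15 equal incoherent sources add 10·log₁₀(15) = 11.76 dB over one source.
L_one = 80.4 − 11.76 = 68.6 dB SPL.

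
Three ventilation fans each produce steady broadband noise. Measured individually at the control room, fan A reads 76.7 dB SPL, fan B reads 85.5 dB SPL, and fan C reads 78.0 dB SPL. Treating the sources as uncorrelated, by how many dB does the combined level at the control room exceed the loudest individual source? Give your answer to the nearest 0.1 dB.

1.2 dB

Uncorrelated sources add in intensity (power), not in dB.
L_total = 10·log₁₀(10^(76.7/10) + 10^(85.5/10) + 10^(78.0/10)) = 86.67 dB SPL.
Excess over the loudest (85.5 dB): 86.67 − 85.5 = 1.2 dB.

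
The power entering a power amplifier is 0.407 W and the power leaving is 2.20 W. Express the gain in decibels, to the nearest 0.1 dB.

7.3 dB

Power ratio → dB uses the 10·log₁₀ form:
10·log₁₀(2.20/0.407) = 10·log₁₀(5.405) = 7.3 dB.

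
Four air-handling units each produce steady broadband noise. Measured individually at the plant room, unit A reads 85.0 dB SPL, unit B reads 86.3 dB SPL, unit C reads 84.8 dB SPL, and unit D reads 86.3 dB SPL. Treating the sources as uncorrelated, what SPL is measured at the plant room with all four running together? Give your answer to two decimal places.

91.68 dB SPL

Uncorrelated sources add in intensity (power), not in dB.
L_total = 10·log₁₀(10^(85.0/10) + 10^(86.3/10) + 10^(84.8/10) + 10^(86.3/10)) = 10·log₁₀(1471000000) = 91.68 dB SPL.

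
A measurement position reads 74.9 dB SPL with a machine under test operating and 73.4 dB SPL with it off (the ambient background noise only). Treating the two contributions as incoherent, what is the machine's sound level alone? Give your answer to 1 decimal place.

69.6 dB SPL

Subtract intensities: L_src = 10·log₁₀(10^(L_total/10) − 10^(L_bg/10)).
L_src = 10·log₁₀(10^(74.9/10) − 10^(73.4/10)) = 10·log₁₀(9025000) = 69.6 dB SPL.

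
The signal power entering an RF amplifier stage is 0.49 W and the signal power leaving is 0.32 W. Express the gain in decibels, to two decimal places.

For a power ratio, dB = 10·log₁₀(P₂/P₁).
10·log₁₀(0.32/0.49) = 10·log₁₀(0.6531) = -1.85 dB.

-1.85 dB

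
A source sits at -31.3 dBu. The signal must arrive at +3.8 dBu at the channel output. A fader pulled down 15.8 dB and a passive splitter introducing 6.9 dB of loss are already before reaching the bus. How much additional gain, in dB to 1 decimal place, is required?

The required make-up gain is the shortfall in the dB sum.
G = +3.8 − (-31.3) + 15.8 + 6.9 = 57.8 dB.

57.8 dB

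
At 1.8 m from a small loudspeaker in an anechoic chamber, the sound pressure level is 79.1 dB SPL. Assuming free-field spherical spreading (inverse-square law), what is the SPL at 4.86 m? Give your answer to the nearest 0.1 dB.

70.5 dB SPL

Inverse-square spreading gives ΔL = −20·log₁₀(d₂/d₁).
ΔL = −20·log₁₀(4.86/1.8) = -8.63 dB, so L₂ = 79.1 + (-8.63) = 70.5 dB SPL.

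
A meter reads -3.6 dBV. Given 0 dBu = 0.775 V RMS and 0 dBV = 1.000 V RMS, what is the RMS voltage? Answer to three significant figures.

V = 1.000 V × 10^(-3.6/20).
= 1.000 × 0.6607 = 0.661 V.

0.661 V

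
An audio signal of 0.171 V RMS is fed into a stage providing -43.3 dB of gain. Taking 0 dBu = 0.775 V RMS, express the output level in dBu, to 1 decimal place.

Input level: 20·log₁₀(0.171/0.775) = -13.13 dBu.
Output: -13.13 − 43.3 = -56.4 dBu.

-56.4 dBu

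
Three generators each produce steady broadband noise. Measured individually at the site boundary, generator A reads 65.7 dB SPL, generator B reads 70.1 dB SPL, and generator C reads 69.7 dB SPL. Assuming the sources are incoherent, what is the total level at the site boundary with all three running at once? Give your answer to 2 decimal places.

73.67 dB SPL

Incoherent sources sum as intensities:
L_total = 10·log₁₀(10^(65.7/10) + 10^(70.1/10) + 10^(69.7/10)) = 10·log₁₀(23280000) = 73.67 dB SPL.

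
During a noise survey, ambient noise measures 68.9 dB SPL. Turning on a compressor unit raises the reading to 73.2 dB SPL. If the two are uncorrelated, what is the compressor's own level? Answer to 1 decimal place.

71.2 dB SPL

Subtract intensities: L_src = 10·log₁₀(10^(L_total/10) − 10^(L_bg/10)).
L_src = 10·log₁₀(10^(73.2/10) − 10^(68.9/10)) = 10·log₁₀(13130000) = 71.2 dB SPL.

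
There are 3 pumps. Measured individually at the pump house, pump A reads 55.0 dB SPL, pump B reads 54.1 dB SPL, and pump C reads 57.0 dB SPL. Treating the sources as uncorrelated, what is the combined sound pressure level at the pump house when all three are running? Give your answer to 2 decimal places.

60.31 dB SPL

Incoherent sources sum as intensities:
L_total = 10·log₁₀(10^(55.0/10) + 10^(54.1/10) + 10^(57.0/10)) = 10·log₁₀(1074000) = 60.31 dB SPL.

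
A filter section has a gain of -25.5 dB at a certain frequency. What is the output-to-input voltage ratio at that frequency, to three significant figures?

0.0531

Voltage ratio = 10^(dB/20).
10^(-25.5/20) = 10^(-1.275) = 0.0531.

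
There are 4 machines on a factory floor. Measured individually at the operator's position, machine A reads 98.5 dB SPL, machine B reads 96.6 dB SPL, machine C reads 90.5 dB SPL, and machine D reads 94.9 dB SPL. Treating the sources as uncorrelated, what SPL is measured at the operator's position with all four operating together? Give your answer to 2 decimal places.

Add the sources as powers (linear), then convert back to dB:
L_total = 10·log₁₀(10^(98.5/10) + 10^(96.6/10) + 10^(90.5/10) + 10^(94.9/10)) = 10·log₁₀(15863000000) = 102.00 dB SPL.

102.00 dB SPL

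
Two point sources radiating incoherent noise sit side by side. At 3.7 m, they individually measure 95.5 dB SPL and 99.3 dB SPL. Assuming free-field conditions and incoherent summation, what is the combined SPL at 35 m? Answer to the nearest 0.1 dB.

81.3 dB SPL

Combined at 3.7 m: 10·log₁₀(10^(95.5/10)+10^(99.3/10)) = 100.81 dB SPL.
Then apply −20·log₁₀(35/3.7) = -19.52 dB → 81.3 dB SPL.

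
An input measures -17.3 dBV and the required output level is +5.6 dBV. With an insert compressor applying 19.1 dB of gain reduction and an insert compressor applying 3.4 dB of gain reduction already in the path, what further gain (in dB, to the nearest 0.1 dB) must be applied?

The required make-up gain is the shortfall in the dB sum.
G = +5.6 − (-17.3) + 19.1 + 3.4 = 45.4 dB.

45.4 dB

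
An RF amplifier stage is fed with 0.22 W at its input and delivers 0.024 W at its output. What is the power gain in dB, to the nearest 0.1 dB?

For a power ratio, dB = 10·log₁₀(P₂/P₁).
10·log₁₀(0.024/0.22) = 10·log₁₀(0.1091) = -9.6 dB.

-9.6 dB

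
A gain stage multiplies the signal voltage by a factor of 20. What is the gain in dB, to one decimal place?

26.0 dB

For a voltage ratio, dB = 20·log₁₀(V₂/V₁).
20·log₁₀(20) = 26.0 dB.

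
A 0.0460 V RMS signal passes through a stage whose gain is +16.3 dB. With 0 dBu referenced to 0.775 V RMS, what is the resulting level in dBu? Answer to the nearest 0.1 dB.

Input level: 20·log₁₀(0.0460/0.775) = -24.53 dBu.
Output: -24.53 + 16.3 = -8.2 dBu.

-8.2 dBu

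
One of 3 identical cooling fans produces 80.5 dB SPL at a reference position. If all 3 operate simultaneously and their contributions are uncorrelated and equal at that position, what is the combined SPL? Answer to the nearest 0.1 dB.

3 equal incoherent sources raise the level by 10·log₁₀(3) = 4.77 dB.
L_total = 80.5 + 4.77 = 85.3 dB SPL.

85.3 dB SPL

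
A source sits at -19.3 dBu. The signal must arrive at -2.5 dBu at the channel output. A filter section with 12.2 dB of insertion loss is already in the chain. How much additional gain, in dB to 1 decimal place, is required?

29.0 dB

The required make-up gain is the shortfall in the dB sum.
G = -2.5 − (-19.3) + 12.2 = 29.0 dB.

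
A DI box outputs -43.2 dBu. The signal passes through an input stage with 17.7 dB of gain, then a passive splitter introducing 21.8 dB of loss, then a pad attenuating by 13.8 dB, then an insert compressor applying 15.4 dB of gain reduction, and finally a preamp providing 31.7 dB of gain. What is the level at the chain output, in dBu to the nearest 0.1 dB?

Gain stages sum in dB:
-43.2 + 17.7 − 21.8 − 13.8 − 15.4 + 31.7 = -44.8 dBu.

-44.8 dBu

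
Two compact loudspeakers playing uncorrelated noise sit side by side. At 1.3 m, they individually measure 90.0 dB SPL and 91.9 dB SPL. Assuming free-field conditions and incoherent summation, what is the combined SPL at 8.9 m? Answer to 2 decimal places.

Combined at 1.3 m: 10·log₁₀(10^(90.0/10)+10^(91.9/10)) = 94.063 dB SPL.
Then apply −20·log₁₀(8.9/1.3) = -16.709 dB → 77.35 dB SPL.

77.35 dB SPL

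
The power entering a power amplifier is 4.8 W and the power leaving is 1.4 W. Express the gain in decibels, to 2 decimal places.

-5.35 dB

For a power ratio, dB = 10·log₁₀(P₂/P₁).
10·log₁₀(1.4/4.8) = 10·log₁₀(0.2917) = -5.35 dB.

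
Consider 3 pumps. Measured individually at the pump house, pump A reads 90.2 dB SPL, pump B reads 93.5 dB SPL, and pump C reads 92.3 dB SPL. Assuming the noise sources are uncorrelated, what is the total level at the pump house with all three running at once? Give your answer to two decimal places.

96.98 dB SPL

Add the sources as powers (linear), then convert back to dB:
L_total = 10·log₁₀(10^(90.2/10) + 10^(93.5/10) + 10^(92.3/10)) = 10·log₁₀(4984000000) = 96.98 dB SPL.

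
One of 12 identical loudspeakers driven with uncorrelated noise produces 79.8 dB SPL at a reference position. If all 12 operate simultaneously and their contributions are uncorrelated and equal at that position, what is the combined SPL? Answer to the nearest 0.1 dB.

12 equal incoherent sources raise the level by 10·log₁₀(12) = 10.79 dB.
L_total = 79.8 + 10.79 = 90.6 dB SPL.

90.6 dB SPL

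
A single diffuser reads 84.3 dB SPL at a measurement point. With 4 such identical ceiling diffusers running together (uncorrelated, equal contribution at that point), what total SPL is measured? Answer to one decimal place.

4 equal incoherent sources raise the level by 10·log₁₀(4) = 6.02 dB.
L_total = 84.3 + 6.02 = 90.3 dB SPL.

90.3 dB SPL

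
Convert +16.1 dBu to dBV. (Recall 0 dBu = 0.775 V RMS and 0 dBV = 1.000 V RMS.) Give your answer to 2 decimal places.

The offset between the scales is 20·log₁₀(0.775/1.000) = −2.214 dB.
So dBV = +16.1 − 2.214 = +13.89 dBV.

+13.89 dBV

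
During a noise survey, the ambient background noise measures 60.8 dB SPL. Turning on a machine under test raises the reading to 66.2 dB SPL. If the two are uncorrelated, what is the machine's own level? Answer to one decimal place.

64.7 dB SPL

Background correction is a power subtraction:
L_src = 10·log₁₀(10^(66.2/10) − 10^(60.8/10)) = 10·log₁₀(2966000) = 64.7 dB SPL.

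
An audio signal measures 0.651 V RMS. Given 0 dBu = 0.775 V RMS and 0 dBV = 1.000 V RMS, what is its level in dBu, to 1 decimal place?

dBu = 20·log₁₀(V / 0.775 V).
20·log₁₀(0.651/0.775) = -1.5 dBu.

-1.5 dBu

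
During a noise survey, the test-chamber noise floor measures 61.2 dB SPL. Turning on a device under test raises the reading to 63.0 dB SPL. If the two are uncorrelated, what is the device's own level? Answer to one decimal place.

Subtract intensities: L_src = 10·log₁₀(10^(L_total/10) − 10^(L_bg/10)).
L_src = 10·log₁₀(10^(63.0/10) − 10^(61.2/10)) = 10·log₁₀(677000) = 58.3 dB SPL.

58.3 dB SPL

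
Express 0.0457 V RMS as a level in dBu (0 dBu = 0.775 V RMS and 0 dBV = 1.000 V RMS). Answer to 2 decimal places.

-24.59 dBu

dBu = 20·log₁₀(V / 0.775 V).
20·log₁₀(0.0457/0.775) = -24.59 dBu.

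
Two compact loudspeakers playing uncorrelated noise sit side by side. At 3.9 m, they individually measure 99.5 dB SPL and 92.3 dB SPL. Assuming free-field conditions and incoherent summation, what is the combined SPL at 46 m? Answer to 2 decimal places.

Combined at 3.9 m: 10·log₁₀(10^(99.5/10)+10^(92.3/10)) = 100.257 dB SPL.
Then apply −20·log₁₀(46/3.9) = -21.434 dB → 78.82 dB SPL.

78.82 dB SPL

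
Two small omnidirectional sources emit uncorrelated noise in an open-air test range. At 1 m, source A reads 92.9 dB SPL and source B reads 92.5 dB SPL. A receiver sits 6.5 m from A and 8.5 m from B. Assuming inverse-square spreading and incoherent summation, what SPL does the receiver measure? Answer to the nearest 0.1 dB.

At the listener: L_A = 92.9 − 20·log₁₀(6.5) = 76.64 dB; L_B = 92.5 − 20·log₁₀(8.5) = 73.91 dB.
Combined: 10·log₁₀(10^(76.64/10)+10^(73.91/10)) = 78.5 dB SPL.

78.5 dB SPL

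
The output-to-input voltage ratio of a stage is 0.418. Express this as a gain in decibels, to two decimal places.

For a voltage ratio, dB = 20·log₁₀(V₂/V₁).
20·log₁₀(0.418) = -7.58 dB.

-7.58 dB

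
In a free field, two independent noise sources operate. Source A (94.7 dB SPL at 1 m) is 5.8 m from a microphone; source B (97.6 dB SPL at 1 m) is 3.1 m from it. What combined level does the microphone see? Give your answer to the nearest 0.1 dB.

88.4 dB SPL

At the listener: L_A = 94.7 − 20·log₁₀(5.8) = 79.43 dB; L_B = 97.6 − 20·log₁₀(3.1) = 87.77 dB.
Combined: 10·log₁₀(10^(79.43/10)+10^(87.77/10)) = 88.4 dB SPL.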